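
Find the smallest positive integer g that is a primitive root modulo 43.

φ(43) = 43 − 1 = 42 = 2 · 3 · 7.
Test candidates g = 2, 3, … against the prime factors q ∈ {2, 3, 7} of φ(43): g is a generator iff g^(42/q) ≢ 1 for every such q.
g = 2: 2^21 ≡ 42; 2^14 ≡ 1 — hits 1, so not a primitive root.
g = 3: 3^21 ≡ 42; 3^14 ≡ 36; 3^6 ≡ 41 — none is 1, so 3 is a primitive root.
The smallest primitive root modulo 43 is 3.

3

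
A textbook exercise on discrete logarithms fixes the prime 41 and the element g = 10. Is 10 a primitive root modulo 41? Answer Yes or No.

No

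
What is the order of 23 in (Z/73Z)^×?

36

Since 23 ∈ (Z/73Z)^×, its order divides φ(73) = 73 − 1 = 72 = 2^3 · 3^2.
Divisors of 72: 1, 2, 3, 4, 6, 8, 9, 12, 18, 24, 36, 72.
Test each divisor d:
23^1 ≡ 23 (mod 73)
23^2 ≡ 18 (mod 73)
23^3 ≡ 49 (mod 73)
23^4 ≡ 32 (mod 73)
23^6 ≡ 65 (mod 73)
23^8 ≡ 2 (mod 73)
23^9 ≡ 46 (mod 73)
23^12 ≡ 64 (mod 73)
23^18 ≡ 72 (mod 73)
23^24 ≡ 8 (mod 73)
23^36 ≡ 1 (mod 73) ✓
The smallest such exponent is 36, so the order of 23 is 36.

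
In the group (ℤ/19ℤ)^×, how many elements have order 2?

1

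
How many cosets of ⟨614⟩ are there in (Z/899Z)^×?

Since 614 ∈ (Z/899Z)^×, its order divides φ(899) = φ(29·31) = (29−1)·(31−1) = 28·30 = 840 = 2^3 · 3 · 5 · 7.
Divisors of 840: 1, 2, 3, 4, 5, 6, 7, 8, 10, 12, 14, 15, 20, 21, 24, 28, 30, 35, 40, 42, 56, 60, 70, 84, 105, 120, 140, 168, 210, 280, 420, 840.
Compute 614^d (mod 899) for the divisors d until we hit 1:
614^1 ≡ 614 (mod 899)
614^2 ≡ 315 (mod 899)
614^3 ≡ 125 (mod 899)
614^4 ≡ 335 (mod 899)
614^5 ≡ 718 (mod 899)
614^6 ≡ 342 (mod 899)
614^7 ≡ 521 (mod 899)
614^8 ≡ 749 (mod 899)
614^10 ≡ 397 (mod 899)
614^12 ≡ 94 (mod 899)
614^14 ≡ 842 (mod 899)
614^15 ≡ 63 (mod 899)
614^20 ≡ 284 (mod 899)
614^21 ≡ 869 (mod 899)
614^24 ≡ 745 (mod 899)
614^28 ≡ 552 (mod 899)
614^30 ≡ 373 (mod 899)
614^35 ≡ 811 (mod 899)
614^40 ≡ 645 (mod 899)
614^42 ≡ 1 (mod 899) ✓
The order of 614 is 42, so the subgroup it generates has 42 elements.
[(Z/899Z)^× : ⟨614⟩] = 840/42 = 20.

20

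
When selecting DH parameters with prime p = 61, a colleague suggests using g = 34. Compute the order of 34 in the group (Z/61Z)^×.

5

The order of 34 must divide φ(61) = 61 − 1 = 60 = 2^2 · 3 · 5.
Divisors of 60: 1, 2, 3, 4, 5, 6, 10, 12, 15, 20, 30, 60.
Evaluate successive powers at the divisors of 60:
34^1 ≡ 34 (mod 61)
34^2 ≡ 58 (mod 61)
34^3 ≡ 20 (mod 61)
34^4 ≡ 9 (mod 61)
34^5 ≡ 1 (mod 61) ✓
Therefore the multiplicative order of 34 modulo 61 is 5.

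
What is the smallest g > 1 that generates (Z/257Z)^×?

φ(257) = 257 − 1 = 256 = 2^8.
g is a primitive root iff g^(256/q) ≢ 1 (mod 257) for each prime q ∈ {2}.
g = 2: 2^128 ≡ 1 — hits 1, so not a primitive root.
g = 3: 3^128 ≡ 256 — none is 1, so 3 is a primitive root.
Hence the least primitive root of 257 is 3.

3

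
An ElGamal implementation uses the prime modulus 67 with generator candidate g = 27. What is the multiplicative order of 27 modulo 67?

By Lagrange's theorem, ord_67(27) divides φ(67) = 67 − 1 = 66 = 2 · 3 · 11.
Divisors of 66: 1, 2, 3, 6, 11, 22, 33, 66.
Evaluate successive powers at the divisors of 66:
27^1 ≡ 27
27^2 ≡ 59
27^3 ≡ 52
27^6 ≡ 24
27^11 ≡ 66
27^22 ≡ 1
Hence ord(27) = 22.

22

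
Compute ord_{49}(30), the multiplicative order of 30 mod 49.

3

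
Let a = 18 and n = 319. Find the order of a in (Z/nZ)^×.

140

The order of 18 must divide φ(319) = φ(11·29) = (11−1)·(29−1) = 10·28 = 280 = 2^3 · 5 · 7.
Divisors of 280: 1, 2, 4, 5, 7, 8, 10, 14, 20, 28, 35, 40, 56, 70, 140, 280.
Compute 18^d (mod 319) for the divisors d until we hit 1:
18^1 ≡ 18 (mod 319)
18^2 ≡ 5 (mod 319)
18^4 ≡ 25 (mod 319)
18^5 ≡ 131 (mod 319)
18^7 ≡ 17 (mod 319)
18^8 ≡ 306 (mod 319)
18^10 ≡ 254 (mod 319)
18^14 ≡ 289 (mod 319)
18^20 ≡ 78 (mod 319)
18^28 ≡ 262 (mod 319)
18^35 ≡ 307 (mod 319)
18^40 ≡ 23 (mod 319)
18^56 ≡ 59 (mod 319)
18^70 ≡ 144 (mod 319)
18^140 ≡ 1 (mod 319) ✓
So ord_319(18) = 140.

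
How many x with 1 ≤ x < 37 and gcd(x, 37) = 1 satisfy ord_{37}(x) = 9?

φ(37) = 37 − 1 = 36 = 2^2 · 3^2.
(Z/37Z)^× is cyclic (|G| = 36); a cyclic group of order m has exactly φ(d) elements of each order d | m, and none otherwise.
9 = 3^2 divides 36, and φ(9) = 6.

6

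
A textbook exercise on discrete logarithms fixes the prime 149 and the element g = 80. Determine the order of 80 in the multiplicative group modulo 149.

The order of 80 must divide φ(149) = 149 − 1 = 148 = 2^2 · 37.
Divisors of 148: 1, 2, 4, 37, 74, 148.
Check 80^d mod 149 for each divisor in increasing order:
80^1 ≡ 80 (mod 149)
80^2 ≡ 142 (mod 149)
80^4 ≡ 49 (mod 149)
80^37 ≡ 1 (mod 149) ✓
The smallest such exponent is 37, so the order of 80 is 37.

37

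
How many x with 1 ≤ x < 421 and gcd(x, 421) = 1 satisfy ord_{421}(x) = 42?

12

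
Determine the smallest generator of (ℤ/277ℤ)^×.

5

φ(277) = 277 − 1 = 276 = 2^2 · 3 · 23.
g is a primitive root iff g^(276/q) ≢ 1 (mod 277) for each prime q ∈ {2, 3, 23}.
g = 2: 2^138 ≡ 276; 2^92 ≡ 1 — hits 1, so not a primitive root.
g = 3: 3^138 ≡ 1 — hits 1, so not a primitive root.
g = 4: 4^138 ≡ 1 — hits 1, so not a primitive root.
g = 5: 5^138 ≡ 276; 5^92 ≡ 116; 5^12 ≡ 27 — none is 1, so 5 is a primitive root.
Hence the least primitive root of 277 is 5.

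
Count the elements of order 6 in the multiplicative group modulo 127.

2

φ(127) = 127 − 1 = 126 = 2 · 3^2 · 7.
In a cyclic group of order 126, there are φ(d) elements of order d for each divisor d of 126, and zero for non-divisors.
6 = 2 · 3 divides 126, and φ(6) = 2.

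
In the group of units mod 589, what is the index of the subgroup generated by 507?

6

By Lagrange's theorem, ord_589(507) divides φ(589) = φ(19·31) = (19−1)·(31−1) = 18·30 = 540 = 2^2 · 3^3 · 5.
Divisors of 540: 1, 2, 3, 4, 5, 6, 9, 10, 12, 15, 18, 20, 27, 30, 36, 45, 54, 60, 90, 108, 135, 180, 270, 540.
Test each divisor d:
507^1 ≡ 507 (mod 589)
507^2 ≡ 245 (mod 589)
507^3 ≡ 525 (mod 589)
507^4 ≡ 536 (mod 589)
507^5 ≡ 223 (mod 589)
507^6 ≡ 562 (mod 589)
507^9 ≡ 550 (mod 589)
507^10 ≡ 253 (mod 589)
507^12 ≡ 140 (mod 589)
507^15 ≡ 464 (mod 589)
507^18 ≡ 343 (mod 589)
507^20 ≡ 397 (mod 589)
507^27 ≡ 170 (mod 589)
507^30 ≡ 311 (mod 589)
507^36 ≡ 438 (mod 589)
507^45 ≡ 588 (mod 589)
507^54 ≡ 39 (mod 589)
507^60 ≡ 125 (mod 589)
507^90 ≡ 1 (mod 589) ✓
So ord_589(507) = 90, hence |⟨507⟩| = 90.
Index = |(Z/589Z)^×| / |⟨507⟩| = 540 / 90 = 6.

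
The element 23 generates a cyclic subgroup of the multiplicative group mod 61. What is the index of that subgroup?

By Lagrange's theorem, ord_61(23) divides φ(61) = 61 − 1 = 60 = 2^2 · 3 · 5.
Divisors of 60: 1, 2, 3, 4, 5, 6, 10, 12, 15, 20, 30, 60.
Compute 23^d (mod 61) for the divisors d until we hit 1:
23^1 ≡ 23
23^2 ≡ 41
23^3 ≡ 28
23^4 ≡ 34
23^5 ≡ 50
23^6 ≡ 52
23^10 ≡ 60
23^12 ≡ 20
23^15 ≡ 11
23^20 ≡ 1
The order of 23 is 20, so the subgroup it generates has 20 elements.
[(Z/61Z)^× : ⟨23⟩] = 60/20 = 3.

3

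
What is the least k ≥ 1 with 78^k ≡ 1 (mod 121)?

ord(78) | φ(121) = φ(11^2) = 11·(11−1) = 110 = 2 · 5 · 11.
Divisors of 110: 1, 2, 5, 10, 11, 22, 55, 110.
Evaluate successive powers at the divisors of 110:
78^1 ≡ 78
78^2 ≡ 34
78^5 ≡ 23
78^10 ≡ 45
78^11 ≡ 1
The smallest such exponent is 11, so the order of 78 is 11.

11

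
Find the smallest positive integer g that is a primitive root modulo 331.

φ(331) = 331 − 1 = 330 = 2 · 3 · 5 · 11.
g is a primitive root iff g^(330/q) ≢ 1 (mod 331) for each prime q ∈ {2, 3, 5, 11}.
g = 2: 2^165 ≡ 330; 2^110 ≡ 299; 2^66 ≡ 64; 2^30 ≡ 1 — hits 1, so not a primitive root.
g = 3: 3^165 ≡ 330; 3^110 ≡ 299; 3^66 ≡ 64; 3^30 ≡ 270 — none is 1, so 3 is a primitive root.
So 3 is the smallest generator of (Z/331Z)^×.

3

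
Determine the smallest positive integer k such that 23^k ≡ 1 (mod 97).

96

ord(23) | φ(97) = 97 − 1 = 96 = 2^5 · 3.
Divisors of 96: 1, 2, 3, 4, 6, 8, 12, 16, 24, 32, 48, 96.
Check 23^d mod 97 for each divisor in increasing order:
23^1 ≡ 23
23^2 ≡ 44
23^3 ≡ 42
23^4 ≡ 93
23^6 ≡ 18
23^8 ≡ 16
23^12 ≡ 33
23^16 ≡ 62
23^24 ≡ 22
23^32 ≡ 61
23^48 ≡ 96
23^96 ≡ 1
Hence ord(23) = 96.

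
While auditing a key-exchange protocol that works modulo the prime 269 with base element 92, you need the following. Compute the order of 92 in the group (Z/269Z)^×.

134

ord(92) | φ(269) = 269 − 1 = 268 = 2^2 · 67.
Divisors of 268: 1, 2, 4, 67, 134, 268.
Evaluate successive powers at the divisors of 268:
92^1 ≡ 92 (mod 269)
92^2 ≡ 125 (mod 269)
92^4 ≡ 23 (mod 269)
92^67 ≡ 268 (mod 269)
92^134 ≡ 1 (mod 269) ✓
So ord_269(92) = 134.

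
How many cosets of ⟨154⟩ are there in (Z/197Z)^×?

4

Since 154 ∈ (Z/197Z)^×, its order divides φ(197) = 197 − 1 = 196 = 2^2 · 7^2.
Divisors of 196: 1, 2, 4, 7, 14, 28, 49, 98, 196.
Compute 154^d (mod 197) for the divisors d until we hit 1:
154^1 ≡ 154 (mod 197)
154^2 ≡ 76 (mod 197)
154^4 ≡ 63 (mod 197)
154^7 ≡ 178 (mod 197)
154^14 ≡ 164 (mod 197)
154^28 ≡ 104 (mod 197)
154^49 ≡ 1 (mod 197) ✓
The order of 154 is 49, so the subgroup it generates has 49 elements.
The index is φ(197) / ord(154) = 196 / 49 = 4.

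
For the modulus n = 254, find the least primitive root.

3

φ(254) = φ(2)·φ(127) = 1·126 = 126 = 2 · 3^2 · 7.
g is a primitive root iff g^(126/q) ≢ 1 (mod 254) for each prime q ∈ {2, 3, 7}.
g = 2: gcd(2, 254) = 2 > 1, not a unit — skip.
g = 3: 3^63 ≡ 253; 3^42 ≡ 107; 3^18 ≡ 131 — none is 1, so 3 is a primitive root.
Hence the least primitive root of 254 is 3.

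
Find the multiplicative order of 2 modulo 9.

6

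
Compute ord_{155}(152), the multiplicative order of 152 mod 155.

ord(152) | φ(155) = φ(5·31) = (5−1)·(31−1) = 4·30 = 120 = 2^3 · 3 · 5.
Divisors of 120: 1, 2, 3, 4, 5, 6, 8, 10, 12, 15, 20, 24, 30, 40, 60, 120.
Compute 152^d (mod 155) for the divisors d until we hit 1:
152^1 ≡ 152 (mod 155)
152^2 ≡ 9 (mod 155)
152^3 ≡ 128 (mod 155)
152^4 ≡ 81 (mod 155)
152^5 ≡ 67 (mod 155)
152^6 ≡ 109 (mod 155)
152^8 ≡ 51 (mod 155)
152^10 ≡ 149 (mod 155)
152^12 ≡ 101 (mod 155)
152^15 ≡ 63 (mod 155)
152^20 ≡ 36 (mod 155)
152^24 ≡ 126 (mod 155)
152^30 ≡ 94 (mod 155)
152^40 ≡ 56 (mod 155)
152^60 ≡ 1 (mod 155) ✓
Hence ord(152) = 60.

60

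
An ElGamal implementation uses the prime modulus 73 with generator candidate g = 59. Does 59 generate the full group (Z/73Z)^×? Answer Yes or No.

Yes

φ(73) = 73 − 1 = 72 = 2^3 · 3^2.
It suffices to check that the order of 59 is not a proper divisor of 72: compute 59^(72/q) for q ∈ {2, 3}.
59^36 ≡ 72 (mod 73)  [q = 2: ≢ 1 ✓]
59^24 ≡ 64 (mod 73)  [q = 3: ≢ 1 ✓]
All checks pass, so 59 has order 72 and is a primitive root modulo 73.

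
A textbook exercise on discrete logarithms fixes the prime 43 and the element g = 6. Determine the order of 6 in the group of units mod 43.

3

ord(6) | φ(43) = 43 − 1 = 42 = 2 · 3 · 7.
Divisors of 42: 1, 2, 3, 6, 7, 14, 21, 42.
Compute 6^d (mod 43) for the divisors d until we hit 1:
6^1 ≡ 6 (mod 43)
6^2 ≡ 36 (mod 43)
6^3 ≡ 1 (mod 43) ✓
So ord_43(6) = 3.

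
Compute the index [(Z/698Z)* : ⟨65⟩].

3

ord(65) | φ(698) = φ(2)·φ(349) = 1·348 = 348 = 2^2 · 3 · 29.
Divisors of 348: 1, 2, 3, 4, 6, 12, 29, 58, 87, 116, 174, 348.
Test each divisor d:
65^1 ≡ 65 (mod 698)
65^2 ≡ 37 (mod 698)
65^3 ≡ 311 (mod 698)
65^4 ≡ 671 (mod 698)
65^6 ≡ 397 (mod 698)
65^12 ≡ 559 (mod 698)
65^29 ≡ 485 (mod 698)
65^58 ≡ 697 (mod 698)
65^87 ≡ 213 (mod 698)
65^116 ≡ 1 (mod 698) ✓
So ord_698(65) = 116, hence |⟨65⟩| = 116.
Index = |(Z/698Z)^×| / |⟨65⟩| = 348 / 116 = 3.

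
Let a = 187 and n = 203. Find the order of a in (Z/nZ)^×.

ord(187) | φ(203) = φ(7·29) = (7−1)·(29−1) = 6·28 = 168 = 2^3 · 3 · 7.
Divisors of 168: 1, 2, 3, 4, 6, 7, 8, 12, 14, 21, 24, 28, 42, 56, 84, 168.
Evaluate successive powers at the divisors of 168:
187^1 ≡ 187 (mod 203)
187^2 ≡ 53 (mod 203)
187^3 ≡ 167 (mod 203)
187^4 ≡ 170 (mod 203)
187^6 ≡ 78 (mod 203)
187^7 ≡ 173 (mod 203)
187^8 ≡ 74 (mod 203)
187^12 ≡ 197 (mod 203)
187^14 ≡ 88 (mod 203)
187^21 ≡ 202 (mod 203)
187^24 ≡ 36 (mod 203)
187^28 ≡ 30 (mod 203)
187^42 ≡ 1 (mod 203) ✓
The smallest such exponent is 42, so the order of 187 is 42.

42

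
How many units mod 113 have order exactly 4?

φ(113) = 113 − 1 = 112 = 2^4 · 7.
In a cyclic group of order 112, there are φ(d) elements of order d for each divisor d of 112, and zero for non-divisors.
4 = 2^2 divides 112, and φ(4) = 2.

2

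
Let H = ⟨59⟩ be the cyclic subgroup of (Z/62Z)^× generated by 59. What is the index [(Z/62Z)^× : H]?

2

By Lagrange's theorem, ord_62(59) divides φ(62) = φ(2)·φ(31) = 1·30 = 30 = 2 · 3 · 5.
Divisors of 30: 1, 2, 3, 5, 6, 10, 15, 30.
Test each divisor d:
59^1 ≡ 59 (mod 62)
59^2 ≡ 9 (mod 62)
59^3 ≡ 35 (mod 62)
59^5 ≡ 5 (mod 62)
59^6 ≡ 47 (mod 62)
59^10 ≡ 25 (mod 62)
59^15 ≡ 1 (mod 62) ✓
So ord_62(59) = 15, hence |⟨59⟩| = 15.
Index = |(Z/62Z)^×| / |⟨59⟩| = 30 / 15 = 2.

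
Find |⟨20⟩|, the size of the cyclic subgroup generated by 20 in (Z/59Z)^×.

By Lagrange's theorem, ord_59(20) divides φ(59) = 59 − 1 = 58 = 2 · 29.
Divisors of 58: 1, 2, 29, 58.
Compute 20^d (mod 59) for the divisors d until we hit 1:
20^1 ≡ 20 (mod 59)
20^2 ≡ 46 (mod 59)
20^29 ≡ 1 (mod 59) ✓
The smallest such exponent is 29, so the order of 20 is 29.

29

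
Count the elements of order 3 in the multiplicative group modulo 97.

φ(97) = 97 − 1 = 96 = 2^5 · 3.
In a cyclic group of order 96, there are φ(d) elements of order d for each divisor d of 96, and zero for non-divisors.
3 | 96, and φ(3) = 3 − 1 = 2.

2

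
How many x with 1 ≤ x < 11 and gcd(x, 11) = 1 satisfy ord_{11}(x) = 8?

0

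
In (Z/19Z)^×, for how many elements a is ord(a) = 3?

φ(19) = 19 − 1 = 18 = 2 · 3^2.
Since (Z/19Z)^× is cyclic of order 18, the number of elements of order d is φ(d) when d | 18 and 0 otherwise.
3 | 18, and φ(3) = 3 − 1 = 2.

2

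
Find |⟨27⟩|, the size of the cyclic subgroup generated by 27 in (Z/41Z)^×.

Since 27 ∈ (Z/41Z)^×, its order divides φ(41) = 41 − 1 = 40 = 2^3 · 5.
Divisors of 40: 1, 2, 4, 5, 8, 10, 20, 40.
Test each divisor d:
27^1 ≡ 27 (mod 41)
27^2 ≡ 32 (mod 41)
27^4 ≡ 40 (mod 41)
27^5 ≡ 14 (mod 41)
27^8 ≡ 1 (mod 41) ✓
The smallest such exponent is 8, so the order of 27 is 8.

8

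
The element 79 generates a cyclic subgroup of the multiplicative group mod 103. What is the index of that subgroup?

6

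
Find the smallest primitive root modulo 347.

2

φ(347) = 347 − 1 = 346 = 2 · 173.
Test candidates g = 2, 3, … against the prime factors q ∈ {2, 173} of φ(347): g is a generator iff g^(346/q) ≢ 1 for every such q.
g = 2: 2^173 ≡ 346; 2^2 ≡ 4 — none is 1, so 2 is a primitive root.
So 2 is the smallest generator of (Z/347Z)^×.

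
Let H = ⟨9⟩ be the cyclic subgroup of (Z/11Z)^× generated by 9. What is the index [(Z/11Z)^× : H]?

The order of 9 must divide φ(11) = 11 − 1 = 10 = 2 · 5.
Divisors of 10: 1, 2, 5, 10.
Check 9^d mod 11 for each divisor in increasing order:
9^1 ≡ 9 (mod 11)
9^2 ≡ 4 (mod 11)
9^5 ≡ 1 (mod 11) ✓
So ord_11(9) = 5, hence |⟨9⟩| = 5.
The index is φ(11) / ord(9) = 10 / 5 = 2.

2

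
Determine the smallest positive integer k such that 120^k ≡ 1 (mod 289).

17

The order of 120 must divide φ(289) = φ(17^2) = 17·(17−1) = 272 = 2^4 · 17.
Divisors of 272: 1, 2, 4, 8, 16, 17, 34, 68, 136, 272.
Evaluate successive powers at the divisors of 272:
120^1 ≡ 120 (mod 289)
120^2 ≡ 239 (mod 289)
120^4 ≡ 188 (mod 289)
120^8 ≡ 86 (mod 289)
120^16 ≡ 171 (mod 289)
120^17 ≡ 1 (mod 289) ✓
So ord_289(120) = 17.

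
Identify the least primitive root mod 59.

φ(59) = 59 − 1 = 58 = 2 · 29.
Test candidates g = 2, 3, … against the prime factors q ∈ {2, 29} of φ(59): g is a generator iff g^(58/q) ≢ 1 for every such q.
g = 2: 2^29 ≡ 58; 2^2 ≡ 4 — none is 1, so 2 is a primitive root.
The smallest primitive root modulo 59 is 2.

2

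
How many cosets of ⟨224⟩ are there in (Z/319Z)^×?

The order of 224 must divide φ(319) = φ(11·29) = (11−1)·(29−1) = 10·28 = 280 = 2^3 · 5 · 7.
Divisors of 280: 1, 2, 4, 5, 7, 8, 10, 14, 20, 28, 35, 40, 56, 70, 140, 280.
Compute 224^d (mod 319) for the divisors d until we hit 1:
224^1 ≡ 224 (mod 319)
224^2 ≡ 93 (mod 319)
224^4 ≡ 36 (mod 319)
224^5 ≡ 89 (mod 319)
224^7 ≡ 302 (mod 319)
224^8 ≡ 20 (mod 319)
224^10 ≡ 265 (mod 319)
224^14 ≡ 289 (mod 319)
224^20 ≡ 45 (mod 319)
224^28 ≡ 262 (mod 319)
224^35 ≡ 12 (mod 319)
224^40 ≡ 111 (mod 319)
224^56 ≡ 59 (mod 319)
224^70 ≡ 144 (mod 319)
224^140 ≡ 1 (mod 319) ✓
Thus |⟨224⟩| = ord(224) = 140.
Index = |(Z/319Z)^×| / |⟨224⟩| = 280 / 140 = 2.

2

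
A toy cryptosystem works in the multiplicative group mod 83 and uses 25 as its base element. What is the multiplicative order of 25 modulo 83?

The order of 25 must divide φ(83) = 83 − 1 = 82 = 2 · 41.
Divisors of 82: 1, 2, 41, 82.
Compute 25^d (mod 83) for the divisors d until we hit 1:
25^1 ≡ 25
25^2 ≡ 44
25^41 ≡ 1
The smallest such exponent is 41, so the order of 25 is 41.

41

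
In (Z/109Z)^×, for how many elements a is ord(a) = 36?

12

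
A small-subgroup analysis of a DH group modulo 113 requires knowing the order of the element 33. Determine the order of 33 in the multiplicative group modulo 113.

Since 33 ∈ (Z/113Z)^×, its order divides φ(113) = 113 − 1 = 112 = 2^4 · 7.
Divisors of 112: 1, 2, 4, 7, 8, 14, 16, 28, 56, 112.
Compute 33^d (mod 113) for the divisors d until we hit 1:
33^1 ≡ 33 (mod 113)
33^2 ≡ 72 (mod 113)
33^4 ≡ 99 (mod 113)
33^7 ≡ 71 (mod 113)
33^8 ≡ 83 (mod 113)
33^14 ≡ 69 (mod 113)
33^16 ≡ 109 (mod 113)
33^28 ≡ 15 (mod 113)
33^56 ≡ 112 (mod 113)
33^112 ≡ 1 (mod 113) ✓
Therefore the multiplicative order of 33 modulo 113 is 112.

112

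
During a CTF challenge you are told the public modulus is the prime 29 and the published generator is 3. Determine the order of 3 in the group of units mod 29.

The order of 3 must divide φ(29) = 29 − 1 = 28 = 2^2 · 7.
Divisors of 28: 1, 2, 4, 7, 14, 28.
Check 3^d mod 29 for each divisor in increasing order:
3^1 ≡ 3 (mod 29)
3^2 ≡ 9 (mod 29)
3^4 ≡ 23 (mod 29)
3^7 ≡ 12 (mod 29)
3^14 ≡ 28 (mod 29)
3^28 ≡ 1 (mod 29) ✓
Therefore the multiplicative order of 3 modulo 29 is 28.

28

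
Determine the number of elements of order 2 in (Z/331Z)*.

φ(331) = 331 − 1 = 330 = 2 · 3 · 5 · 11.
(Z/331Z)^× is cyclic (|G| = 330); a cyclic group of order m has exactly φ(d) elements of each order d | m, and none otherwise.
2 | 330, and φ(2) = 2 − 1 = 1.

1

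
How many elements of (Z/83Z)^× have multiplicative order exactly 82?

40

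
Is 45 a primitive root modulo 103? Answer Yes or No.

φ(103) = 103 − 1 = 102 = 2 · 3 · 17.
An element g generates (Z/103Z)^× iff g^(102/q) ≢ 1 (mod 103) for each prime q ∈ {2, 3, 17}.
45^51 ≡ 102 (mod 103)  [q = 2: ≢ 1 ✓]
45^34 ≡ 56 (mod 103)  [q = 3: ≢ 1 ✓]
45^6 ≡ 76 (mod 103)  [q = 17: ≢ 1 ✓]
Every test exponent gives a nontrivial residue, hence 45 generates the full group.

Yes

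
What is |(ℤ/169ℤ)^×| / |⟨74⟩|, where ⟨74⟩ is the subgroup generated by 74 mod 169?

4

By Lagrange's theorem, ord_169(74) divides φ(169) = φ(13^2) = 13·(13−1) = 156 = 2^2 · 3 · 13.
Divisors of 156: 1, 2, 3, 4, 6, 12, 13, 26, 39, 52, 78, 156.
Compute 74^d (mod 169) for the divisors d until we hit 1:
74^1 ≡ 74
74^2 ≡ 68
74^3 ≡ 131
74^4 ≡ 61
74^6 ≡ 92
74^12 ≡ 14
74^13 ≡ 22
74^26 ≡ 146
74^39 ≡ 1
So ord_169(74) = 39, hence |⟨74⟩| = 39.
The index is φ(169) / ord(74) = 156 / 39 = 4.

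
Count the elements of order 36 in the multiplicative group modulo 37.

12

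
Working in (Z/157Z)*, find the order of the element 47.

By Lagrange's theorem, ord_157(47) divides φ(157) = 157 − 1 = 156 = 2^2 · 3 · 13.
Divisors of 156: 1, 2, 3, 4, 6, 12, 13, 26, 39, 52, 78, 156.
Test each divisor d:
47^1 ≡ 47
47^2 ≡ 11
47^3 ≡ 46
47^4 ≡ 121
47^6 ≡ 75
47^12 ≡ 130
47^13 ≡ 144
47^26 ≡ 12
47^39 ≡ 1
So ord_157(47) = 39.

39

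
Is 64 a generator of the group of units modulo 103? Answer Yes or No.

No

φ(103) = 103 − 1 = 102 = 2 · 3 · 17.
Test 64^(102/q) mod 103 for each prime factor q of 102:
64^51 ≡ 1 (mod 103)  [q = 2: ≡ 1 ✗]
64^34 ≡ 1 (mod 103)  [q = 3: ≡ 1 ✗]
64^6 ≡ 81 (mod 103)  [q = 17: ≢ 1 ✓]
64^51 ≡ 1 shows ord(64) | 51, strictly less than φ(103); not a primitive root.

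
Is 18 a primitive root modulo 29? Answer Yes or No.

Yes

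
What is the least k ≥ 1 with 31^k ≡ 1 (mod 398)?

99

The order of 31 must divide φ(398) = φ(2)·φ(199) = 1·198 = 198 = 2 · 3^2 · 11.
Divisors of 198: 1, 2, 3, 6, 9, 11, 18, 22, 33, 66, 99, 198.
Test each divisor d:
31^1 ≡ 31
31^2 ≡ 165
31^3 ≡ 339
31^6 ≡ 297
31^9 ≡ 387
31^11 ≡ 175
31^18 ≡ 121
31^22 ≡ 377
31^33 ≡ 305
31^66 ≡ 291
31^99 ≡ 1
The smallest such exponent is 99, so the order of 31 is 99.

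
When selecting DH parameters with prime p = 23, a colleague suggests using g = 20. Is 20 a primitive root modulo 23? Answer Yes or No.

Yes

φ(23) = 23 − 1 = 22 = 2 · 11.
It suffices to check that the order of 20 is not a proper divisor of 22: compute 20^(22/q) for q ∈ {2, 11}.
20^11 ≡ 22 (mod 23)  [q = 2: ≢ 1 ✓]
20^2 ≡ 9 (mod 23)  [q = 11: ≢ 1 ✓]
Every test exponent gives a nontrivial residue, hence 20 generates the full group.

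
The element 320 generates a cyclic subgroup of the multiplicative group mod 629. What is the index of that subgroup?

4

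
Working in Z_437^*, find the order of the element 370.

The order of 370 must divide φ(437) = φ(19·23) = (19−1)·(23−1) = 18·22 = 396 = 2^2 · 3^2 · 11.
Divisors of 396: 1, 2, 3, 4, 6, 9, 11, 12, 18, 22, 33, 36, 44, 66, 99, 132, 198, 396.
Evaluate successive powers at the divisors of 396:
370^1 ≡ 370 (mod 437)
370^2 ≡ 119 (mod 437)
370^3 ≡ 330 (mod 437)
370^4 ≡ 177 (mod 437)
370^6 ≡ 87 (mod 437)
370^9 ≡ 305 (mod 437)
370^11 ≡ 24 (mod 437)
370^12 ≡ 140 (mod 437)
370^18 ≡ 381 (mod 437)
370^22 ≡ 139 (mod 437)
370^33 ≡ 277 (mod 437)
370^36 ≡ 77 (mod 437)
370^44 ≡ 93 (mod 437)
370^66 ≡ 254 (mod 437)
370^99 ≡ 1 (mod 437) ✓
So ord_437(370) = 99.

99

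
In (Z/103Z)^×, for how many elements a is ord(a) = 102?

φ(103) = 103 − 1 = 102 = 2 · 3 · 17.
Since (Z/103Z)^× is cyclic of order 102, the number of elements of order d is φ(d) when d | 102 and 0 otherwise.
102 = 2 · 3 · 17 divides 102, and φ(102) = 32.

32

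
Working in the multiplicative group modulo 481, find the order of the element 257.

36

The order of 257 must divide φ(481) = φ(13·37) = (13−1)·(37−1) = 12·36 = 432 = 2^4 · 3^3.
Divisors of 432: 1, 2, 3, 4, 6, 8, 9, 12, 16, 18, 24, 27, 36, 48, 54, 72, 108, 144, 216, 432.
Compute 257^d (mod 481) for the divisors d until we hit 1:
257^1 ≡ 257 (mod 481)
257^2 ≡ 152 (mod 481)
257^3 ≡ 103 (mod 481)
257^4 ≡ 16 (mod 481)
257^6 ≡ 27 (mod 481)
257^8 ≡ 256 (mod 481)
257^9 ≡ 376 (mod 481)
257^12 ≡ 248 (mod 481)
257^16 ≡ 120 (mod 481)
257^18 ≡ 443 (mod 481)
257^24 ≡ 417 (mod 481)
257^27 ≡ 142 (mod 481)
257^36 ≡ 1 (mod 481) ✓
The smallest such exponent is 36, so the order of 257 is 36.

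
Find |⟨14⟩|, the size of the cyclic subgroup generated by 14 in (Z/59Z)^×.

ord(14) | φ(59) = 59 − 1 = 58 = 2 · 29.
Divisors of 58: 1, 2, 29, 58.
Compute 14^d (mod 59) for the divisors d until we hit 1:
14^1 ≡ 14
14^2 ≡ 19
14^29 ≡ 58
14^58 ≡ 1
The smallest such exponent is 58, so the order of 14 is 58.

58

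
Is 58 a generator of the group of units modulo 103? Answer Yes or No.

φ(103) = 103 − 1 = 102 = 2 · 3 · 17.
It suffices to check that the order of 58 is not a proper divisor of 102: compute 58^(102/q) for q ∈ {2, 3, 17}.
58^51 ≡ 1 (mod 103)  [q = 2: ≡ 1 ✗]
58^34 ≡ 56 (mod 103)  [q = 3: ≢ 1 ✓]
58^6 ≡ 76 (mod 103)  [q = 17: ≢ 1 ✓]
The check at q = 2 fails, so 58 generates a proper subgroup.

No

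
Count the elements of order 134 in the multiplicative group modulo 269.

66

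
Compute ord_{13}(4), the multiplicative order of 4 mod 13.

6

ord(4) | φ(13) = 13 − 1 = 12 = 2^2 · 3.
Divisors of 12: 1, 2, 3, 4, 6, 12.
Test each divisor d:
4^1 ≡ 4 (mod 13)
4^2 ≡ 3 (mod 13)
4^3 ≡ 12 (mod 13)
4^4 ≡ 9 (mod 13)
4^6 ≡ 1 (mod 13) ✓
Hence ord(4) = 6.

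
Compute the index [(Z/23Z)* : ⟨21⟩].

ord(21) | φ(23) = 23 − 1 = 22 = 2 · 11.
Divisors of 22: 1, 2, 11, 22.
Check 21^d mod 23 for each divisor in increasing order:
21^1 ≡ 21 (mod 23)
21^2 ≡ 4 (mod 23)
21^11 ≡ 22 (mod 23)
21^22 ≡ 1 (mod 23) ✓
The order of 21 is 22, so the subgroup it generates has 22 elements.
[(Z/23Z)^× : ⟨21⟩] = 22/22 = 1.

1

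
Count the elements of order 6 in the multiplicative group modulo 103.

2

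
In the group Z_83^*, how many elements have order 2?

φ(83) = 83 − 1 = 82 = 2 · 41.
(Z/83Z)^× is cyclic (|G| = 82); a cyclic group of order m has exactly φ(d) elements of each order d | m, and none otherwise.
2 | 82, and φ(2) = 2 − 1 = 1.

1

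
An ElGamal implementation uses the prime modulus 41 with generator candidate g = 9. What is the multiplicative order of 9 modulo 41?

Since 9 ∈ (Z/41Z)^×, its order divides φ(41) = 41 − 1 = 40 = 2^3 · 5.
Divisors of 40: 1, 2, 4, 5, 8, 10, 20, 40.
Check 9^d mod 41 for each divisor in increasing order:
9^1 ≡ 9 (mod 41)
9^2 ≡ 40 (mod 41)
9^4 ≡ 1 (mod 41) ✓
Hence ord(9) = 4.

4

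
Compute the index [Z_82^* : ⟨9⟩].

10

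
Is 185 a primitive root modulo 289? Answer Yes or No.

No

φ(289) = φ(17^2) = 17·(17−1) = 272 = 2^4 · 17.
185 is a primitive root mod 289 iff 185^(φ(289)/q) ≢ 1 for every prime q | φ(289), i.e. q ∈ {2, 17}.
185^136 ≡ 1 (mod 289)  [q = 2: ≡ 1 ✗]
185^16 ≡ 171 (mod 289)  [q = 17: ≢ 1 ✓]
The check at q = 2 fails, so 185 generates a proper subgroup.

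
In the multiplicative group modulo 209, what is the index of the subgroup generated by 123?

2

ord(123) | φ(209) = φ(11·19) = (11−1)·(19−1) = 10·18 = 180 = 2^2 · 3^2 · 5.
Divisors of 180: 1, 2, 3, 4, 5, 6, 9, 10, 12, 15, 18, 20, 30, 36, 45, 60, 90, 180.
Compute 123^d (mod 209) for the divisors d until we hit 1:
123^1 ≡ 123
123^2 ≡ 81
123^3 ≡ 140
123^4 ≡ 82
123^5 ≡ 54
123^6 ≡ 163
123^9 ≡ 39
123^10 ≡ 199
123^12 ≡ 26
123^15 ≡ 87
123^18 ≡ 58
123^20 ≡ 100
123^30 ≡ 45
123^36 ≡ 20
123^45 ≡ 153
123^60 ≡ 144
123^90 ≡ 1
The order of 123 is 90, so the subgroup it generates has 90 elements.
[(Z/209Z)^× : ⟨123⟩] = 180/90 = 2.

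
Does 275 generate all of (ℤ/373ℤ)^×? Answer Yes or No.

φ(373) = 373 − 1 = 372 = 2^2 · 3 · 31.
An element g generates (Z/373Z)^× iff g^(372/q) ≢ 1 (mod 373) for each prime q ∈ {2, 3, 31}.
275^186 ≡ 372 (mod 373)  [q = 2: ≢ 1 ✓]
275^124 ≡ 284 (mod 373)  [q = 3: ≢ 1 ✓]
275^12 ≡ 109 (mod 373)  [q = 31: ≢ 1 ✓]
All checks pass, so 275 has order 372 and is a primitive root modulo 373.

Yes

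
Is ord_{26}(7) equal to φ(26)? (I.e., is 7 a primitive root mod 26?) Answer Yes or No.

φ(26) = φ(2)·φ(13) = 1·12 = 12 = 2^2 · 3.
7 is a primitive root mod 26 iff 7^(φ(26)/q) ≢ 1 for every prime q | φ(26), i.e. q ∈ {2, 3}.
7^6 ≡ 25 (mod 26)  [q = 2: ≢ 1 ✓]
7^4 ≡ 9 (mod 26)  [q = 3: ≢ 1 ✓]
All checks pass, so 7 has order 12 and is a primitive root modulo 26.

Yes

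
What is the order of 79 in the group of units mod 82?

8

Since 79 ∈ (Z/82Z)^×, its order divides φ(82) = φ(2)·φ(41) = 1·40 = 40 = 2^3 · 5.
Divisors of 40: 1, 2, 4, 5, 8, 10, 20, 40.
Evaluate successive powers at the divisors of 40:
79^1 ≡ 79 (mod 82)
79^2 ≡ 9 (mod 82)
79^4 ≡ 81 (mod 82)
79^5 ≡ 3 (mod 82)
79^8 ≡ 1 (mod 82) ✓
So ord_82(79) = 8.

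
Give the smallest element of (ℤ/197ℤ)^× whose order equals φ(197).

2

φ(197) = 197 − 1 = 196 = 2^2 · 7^2.
g is a primitive root iff g^(196/q) ≢ 1 (mod 197) for each prime q ∈ {2, 7}.
g = 2: 2^98 ≡ 196; 2^28 ≡ 104 — none is 1, so 2 is a primitive root.
So 2 is the smallest generator of (Z/197Z)^×.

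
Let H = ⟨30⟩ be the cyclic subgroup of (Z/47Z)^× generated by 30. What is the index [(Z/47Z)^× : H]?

1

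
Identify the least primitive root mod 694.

φ(694) = φ(2)·φ(347) = 1·346 = 346 = 2 · 173.
Test candidates g = 2, 3, … against the prime factors q ∈ {2, 173} of φ(694): g is a generator iff g^(346/q) ≢ 1 for every such q.
g = 2: gcd(2, 694) = 2 > 1, not a unit — skip.
g = 3: 3^173 ≡ 1 — hits 1, so not a primitive root.
g = 4: gcd(4, 694) = 2 > 1, not a unit — skip.
g = 5: 5^173 ≡ 693; 5^2 ≡ 25 — none is 1, so 5 is a primitive root.
The smallest primitive root modulo 694 is 5.

5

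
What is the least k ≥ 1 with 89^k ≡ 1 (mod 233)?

The order of 89 must divide φ(233) = 233 − 1 = 232 = 2^3 · 29.
Divisors of 232: 1, 2, 4, 8, 29, 58, 116, 232.
Compute 89^d (mod 233) for the divisors d until we hit 1:
89^1 ≡ 89
89^2 ≡ 232
89^4 ≡ 1
Hence ord(89) = 4.

4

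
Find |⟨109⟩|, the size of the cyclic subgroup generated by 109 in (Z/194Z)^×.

Since 109 ∈ (Z/194Z)^×, its order divides φ(194) = φ(2)·φ(97) = 1·96 = 96 = 2^5 · 3.
Divisors of 96: 1, 2, 3, 4, 6, 8, 12, 16, 24, 32, 48, 96.
Compute 109^d (mod 194) for the divisors d until we hit 1:
109^1 ≡ 109
109^2 ≡ 47
109^3 ≡ 79
109^4 ≡ 75
109^6 ≡ 33
109^8 ≡ 193
109^12 ≡ 119
109^16 ≡ 1
So ord_194(109) = 16.

16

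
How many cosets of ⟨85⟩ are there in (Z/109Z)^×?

The order of 85 must divide φ(109) = 109 − 1 = 108 = 2^2 · 3^3.
Divisors of 108: 1, 2, 3, 4, 6, 9, 12, 18, 27, 36, 54, 108.
Check 85^d mod 109 for each divisor in increasing order:
85^1 ≡ 85 (mod 109)
85^2 ≡ 31 (mod 109)
85^3 ≡ 19 (mod 109)
85^4 ≡ 89 (mod 109)
85^6 ≡ 34 (mod 109)
85^9 ≡ 101 (mod 109)
85^12 ≡ 66 (mod 109)
85^18 ≡ 64 (mod 109)
85^27 ≡ 33 (mod 109)
85^36 ≡ 63 (mod 109)
85^54 ≡ 108 (mod 109)
85^108 ≡ 1 (mod 109) ✓
So ord_109(85) = 108, hence |⟨85⟩| = 108.
The index is φ(109) / ord(85) = 108 / 108 = 1.

1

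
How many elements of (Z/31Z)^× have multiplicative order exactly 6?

φ(31) = 31 − 1 = 30 = 2 · 3 · 5.
In a cyclic group of order 30, there are φ(d) elements of order d for each divisor d of 30, and zero for non-divisors.
6 = 2 · 3 divides 30, and φ(6) = 2.

2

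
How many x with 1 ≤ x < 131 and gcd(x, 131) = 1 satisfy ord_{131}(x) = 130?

φ(131) = 131 − 1 = 130 = 2 · 5 · 13.
Since (Z/131Z)^× is cyclic of order 130, the number of elements of order d is φ(d) when d | 130 and 0 otherwise.
130 = 2 · 5 · 13 divides 130, and φ(130) = 48.

48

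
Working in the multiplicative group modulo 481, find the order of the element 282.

12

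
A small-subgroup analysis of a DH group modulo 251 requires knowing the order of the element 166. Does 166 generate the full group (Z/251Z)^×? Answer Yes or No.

φ(251) = 251 − 1 = 250 = 2 · 5^3.
An element g generates (Z/251Z)^× iff g^(250/q) ≢ 1 (mod 251) for each prime q ∈ {2, 5}.
166^125 ≡ 250 (mod 251)  [q = 2: ≢ 1 ✓]
166^50 ≡ 149 (mod 251)  [q = 5: ≢ 1 ✓]
Every test exponent gives a nontrivial residue, hence 166 generates the full group.

Yes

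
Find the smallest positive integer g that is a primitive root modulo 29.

2

φ(29) = 29 − 1 = 28 = 2^2 · 7.
g is a primitive root iff g^(28/q) ≢ 1 (mod 29) for each prime q ∈ {2, 7}.
g = 2: 2^14 ≡ 28; 2^4 ≡ 16 — none is 1, so 2 is a primitive root.
Hence the least primitive root of 29 is 2.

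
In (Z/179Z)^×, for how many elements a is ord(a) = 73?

0

φ(179) = 179 − 1 = 178 = 2 · 89.
Since (Z/179Z)^× is cyclic of order 178, the number of elements of order d is φ(d) when d | 178 and 0 otherwise.
Since 73 ∤ 178, the count is 0.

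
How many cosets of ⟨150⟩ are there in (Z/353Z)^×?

1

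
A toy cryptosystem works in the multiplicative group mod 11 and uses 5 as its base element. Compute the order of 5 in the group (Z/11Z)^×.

5

By Lagrange's theorem, ord_11(5) divides φ(11) = 11 − 1 = 10 = 2 · 5.
Divisors of 10: 1, 2, 5, 10.
Check 5^d mod 11 for each divisor in increasing order:
5^1 ≡ 5 (mod 11)
5^2 ≡ 3 (mod 11)
5^5 ≡ 1 (mod 11) ✓
Therefore the multiplicative order of 5 modulo 11 is 5.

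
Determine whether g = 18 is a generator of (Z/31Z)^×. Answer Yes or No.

φ(31) = 31 − 1 = 30 = 2 · 3 · 5.
18 is a primitive root mod 31 iff 18^(φ(31)/q) ≢ 1 for every prime q | φ(31), i.e. q ∈ {2, 3, 5}.
18^15 ≡ 1 (mod 31)  [q = 2: ≡ 1 ✗]
18^10 ≡ 5 (mod 31)  [q = 3: ≢ 1 ✓]
18^6 ≡ 16 (mod 31)  [q = 5: ≢ 1 ✓]
18^15 ≡ 1 shows ord(18) | 15, strictly less than φ(31); not a primitive root.

No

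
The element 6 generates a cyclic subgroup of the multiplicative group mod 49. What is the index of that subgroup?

Since 6 ∈ (Z/49Z)^×, its order divides φ(49) = φ(7^2) = 7·(7−1) = 42 = 2 · 3 · 7.
Divisors of 42: 1, 2, 3, 6, 7, 14, 21, 42.
Evaluate successive powers at the divisors of 42:
6^1 ≡ 6
6^2 ≡ 36
6^3 ≡ 20
6^6 ≡ 8
6^7 ≡ 48
6^14 ≡ 1
So ord_49(6) = 14, hence |⟨6⟩| = 14.
The index is φ(49) / ord(6) = 42 / 14 = 3.

3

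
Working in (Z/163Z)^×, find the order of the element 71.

81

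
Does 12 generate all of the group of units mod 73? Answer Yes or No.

No

φ(73) = 73 − 1 = 72 = 2^3 · 3^2.
An element g generates (Z/73Z)^× iff g^(72/q) ≢ 1 (mod 73) for each prime q ∈ {2, 3}.
12^36 ≡ 1 (mod 73)  [q = 2: ≡ 1 ✗]
12^24 ≡ 8 (mod 73)  [q = 3: ≢ 1 ✓]
The check at q = 2 fails, so 12 generates a proper subgroup.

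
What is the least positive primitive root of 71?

7

φ(71) = 71 − 1 = 70 = 2 · 5 · 7.
Test candidates g = 2, 3, … against the prime factors q ∈ {2, 5, 7} of φ(71): g is a generator iff g^(70/q) ≢ 1 for every such q.
g = 2: 2^35 ≡ 1 — hits 1, so not a primitive root.
g = 3: 3^35 ≡ 1 — hits 1, so not a primitive root.
g = 4: 4^35 ≡ 1 — hits 1, so not a primitive root.
g = 5: 5^35 ≡ 1 — hits 1, so not a primitive root.
g = 6: 6^35 ≡ 1 — hits 1, so not a primitive root.
g = 7: 7^35 ≡ 70; 7^14 ≡ 54; 7^10 ≡ 45 — none is 1, so 7 is a primitive root.
The smallest primitive root modulo 71 is 7.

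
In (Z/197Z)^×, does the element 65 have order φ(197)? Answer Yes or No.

φ(197) = 197 − 1 = 196 = 2^2 · 7^2.
It suffices to check that the order of 65 is not a proper divisor of 196: compute 65^(196/q) for q ∈ {2, 7}.
65^98 ≡ 1 (mod 197)  [q = 2: ≡ 1 ✗]
65^28 ≡ 178 (mod 197)  [q = 7: ≢ 1 ✓]
The check at q = 2 fails, so 65 generates a proper subgroup.

No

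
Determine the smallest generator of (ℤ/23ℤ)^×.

φ(23) = 23 − 1 = 22 = 2 · 11.
Test candidates g = 2, 3, … against the prime factors q ∈ {2, 11} of φ(23): g is a generator iff g^(22/q) ≢ 1 for every such q.
g = 2: 2^11 ≡ 1 — hits 1, so not a primitive root.
g = 3: 3^11 ≡ 1 — hits 1, so not a primitive root.
g = 4: 4^11 ≡ 1 — hits 1, so not a primitive root.
g = 5: 5^11 ≡ 22; 5^2 ≡ 2 — none is 1, so 5 is a primitive root.
Hence the least primitive root of 23 is 5.

5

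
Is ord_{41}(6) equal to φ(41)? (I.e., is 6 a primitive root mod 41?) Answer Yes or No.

Yes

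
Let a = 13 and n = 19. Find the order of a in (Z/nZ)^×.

The order of 13 must divide φ(19) = 19 − 1 = 18 = 2 · 3^2.
Divisors of 18: 1, 2, 3, 6, 9, 18.
Evaluate successive powers at the divisors of 18:
13^1 ≡ 13 (mod 19)
13^2 ≡ 17 (mod 19)
13^3 ≡ 12 (mod 19)
13^6 ≡ 11 (mod 19)
13^9 ≡ 18 (mod 19)
13^18 ≡ 1 (mod 19) ✓
So ord_19(13) = 18.

18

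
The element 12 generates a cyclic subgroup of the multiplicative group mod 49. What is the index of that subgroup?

1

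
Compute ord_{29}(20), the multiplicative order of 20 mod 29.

7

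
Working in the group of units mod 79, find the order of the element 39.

78

ord(39) | φ(79) = 79 − 1 = 78 = 2 · 3 · 13.
Divisors of 78: 1, 2, 3, 6, 13, 26, 39, 78.
Compute 39^d (mod 79) for the divisors d until we hit 1:
39^1 ≡ 39 (mod 79)
39^2 ≡ 20 (mod 79)
39^3 ≡ 69 (mod 79)
39^6 ≡ 21 (mod 79)
39^13 ≡ 56 (mod 79)
39^26 ≡ 55 (mod 79)
39^39 ≡ 78 (mod 79)
39^78 ≡ 1 (mod 79) ✓
The smallest such exponent is 78, so the order of 39 is 78.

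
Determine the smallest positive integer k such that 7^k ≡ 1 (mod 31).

15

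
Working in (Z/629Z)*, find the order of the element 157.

36

ord(157) | φ(629) = φ(17·37) = (17−1)·(37−1) = 16·36 = 576 = 2^6 · 3^2.
Divisors of 576: 1, 2, 3, 4, 6, 8, 9, 12, 16, 18, 24, 32, 36, 48, 64, 72, 96, 144, 192, 288, 576.
Check 157^d mod 629 for each divisor in increasing order:
157^1 ≡ 157
157^2 ≡ 118
157^3 ≡ 285
157^4 ≡ 86
157^6 ≡ 84
157^8 ≡ 477
157^9 ≡ 38
157^12 ≡ 137
157^16 ≡ 460
157^18 ≡ 186
157^24 ≡ 528
157^32 ≡ 256
157^36 ≡ 1
Therefore the multiplicative order of 157 modulo 629 is 36.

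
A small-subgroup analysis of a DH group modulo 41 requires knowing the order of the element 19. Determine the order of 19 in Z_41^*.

ord(19) | φ(41) = 41 − 1 = 40 = 2^3 · 5.
Divisors of 40: 1, 2, 4, 5, 8, 10, 20, 40.
Compute 19^d (mod 41) for the divisors d until we hit 1:
19^1 ≡ 19
19^2 ≡ 33
19^4 ≡ 23
19^5 ≡ 27
19^8 ≡ 37
19^10 ≡ 32
19^20 ≡ 40
19^40 ≡ 1
Therefore the multiplicative order of 19 modulo 41 is 40.

40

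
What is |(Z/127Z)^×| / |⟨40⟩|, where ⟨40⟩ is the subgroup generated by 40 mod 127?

ord(40) | φ(127) = 127 − 1 = 126 = 2 · 3^2 · 7.
Divisors of 126: 1, 2, 3, 6, 7, 9, 14, 18, 21, 42, 63, 126.
Test each divisor d:
40^1 ≡ 40 (mod 127)
40^2 ≡ 76 (mod 127)
40^3 ≡ 119 (mod 127)
40^6 ≡ 64 (mod 127)
40^7 ≡ 20 (mod 127)
40^9 ≡ 123 (mod 127)
40^14 ≡ 19 (mod 127)
40^18 ≡ 16 (mod 127)
40^21 ≡ 126 (mod 127)
40^42 ≡ 1 (mod 127) ✓
So ord_127(40) = 42, hence |⟨40⟩| = 42.
The index is φ(127) / ord(40) = 126 / 42 = 3.

3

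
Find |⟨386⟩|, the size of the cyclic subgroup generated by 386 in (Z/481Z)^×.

By Lagrange's theorem, ord_481(386) divides φ(481) = φ(13·37) = (13−1)·(37−1) = 12·36 = 432 = 2^4 · 3^3.
Divisors of 432: 1, 2, 3, 4, 6, 8, 9, 12, 16, 18, 24, 27, 36, 48, 54, 72, 108, 144, 216, 432.
Check 386^d mod 481 for each divisor in increasing order:
386^1 ≡ 386 (mod 481)
386^2 ≡ 367 (mod 481)
386^3 ≡ 248 (mod 481)
386^4 ≡ 9 (mod 481)
386^6 ≡ 417 (mod 481)
386^8 ≡ 81 (mod 481)
386^9 ≡ 1 (mod 481) ✓
The smallest such exponent is 9, so the order of 386 is 9.

9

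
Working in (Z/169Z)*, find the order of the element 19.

12

ord(19) | φ(169) = φ(13^2) = 13·(13−1) = 156 = 2^2 · 3 · 13.
Divisors of 156: 1, 2, 3, 4, 6, 12, 13, 26, 39, 52, 78, 156.
Check 19^d mod 169 for each divisor in increasing order:
19^1 ≡ 19 (mod 169)
19^2 ≡ 23 (mod 169)
19^3 ≡ 99 (mod 169)
19^4 ≡ 22 (mod 169)
19^6 ≡ 168 (mod 169)
19^12 ≡ 1 (mod 169) ✓
So ord_169(19) = 12.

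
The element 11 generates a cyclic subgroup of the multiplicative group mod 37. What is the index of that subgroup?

Since 11 ∈ (Z/37Z)^×, its order divides φ(37) = 37 − 1 = 36 = 2^2 · 3^2.
Divisors of 36: 1, 2, 3, 4, 6, 9, 12, 18, 36.
Evaluate successive powers at the divisors of 36:
11^1 ≡ 11
11^2 ≡ 10
11^3 ≡ 36
11^4 ≡ 26
11^6 ≡ 1
So ord_37(11) = 6, hence |⟨11⟩| = 6.
The index is φ(37) / ord(11) = 36 / 6 = 6.

6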